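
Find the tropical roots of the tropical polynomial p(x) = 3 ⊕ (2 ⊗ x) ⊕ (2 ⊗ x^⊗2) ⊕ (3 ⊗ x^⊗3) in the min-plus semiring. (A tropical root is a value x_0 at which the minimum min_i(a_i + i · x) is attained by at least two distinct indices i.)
Roots: {-1, 0, 1}

Each tropical root is a break point of the lower envelope of the lines y = a_i + i · x (there are 4 lines, with slopes 0, 1, ..., 3). Only the lines that attain the minimum somewhere contribute to roots; other lines are dominated. Here the surviving (envelope) indices are i = 3, i = 2, i = 1, i = 0.
Intersections between consecutive envelope lines give the roots: for adjacent envelope indices i < j the intersection is x = (a_i − a_j) / (j − i). Reading off the sorted break points: {-1, 0, 1}.
Verification: at each break x_0, at least two indices attain the minimum of min_i(a_i + i · x_0).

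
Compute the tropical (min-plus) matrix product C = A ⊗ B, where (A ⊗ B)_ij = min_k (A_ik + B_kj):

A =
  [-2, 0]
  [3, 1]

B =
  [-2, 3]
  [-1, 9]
A ⊗ B =
  [-4, 1]
  [0, 6]

Apply the min-plus product entry-by-entry:
  C[0][0] = min over k of (A[0][0] + B[0][0] = -2 + -2 = -4, A[0][1] + B[1][0] = 0 + -1 = -1) = -4 (attained at k = 0)
  C[0][1] = min over k of (A[0][0] + B[0][1] = -2 + 3 = 1, A[0][1] + B[1][1] = 0 + 9 = 9) = 1 (attained at k = 0)
  C[1][0] = min over k of (A[1][0] + B[0][0] = 3 + -2 = 1, A[1][1] + B[1][0] = 1 + -1 = 0) = 0 (attained at k = 1)
  C[1][1] = min over k of (A[1][0] + B[0][1] = 3 + 3 = 6, A[1][1] + B[1][1] = 1 + 9 = 10) = 6 (attained at k = 0)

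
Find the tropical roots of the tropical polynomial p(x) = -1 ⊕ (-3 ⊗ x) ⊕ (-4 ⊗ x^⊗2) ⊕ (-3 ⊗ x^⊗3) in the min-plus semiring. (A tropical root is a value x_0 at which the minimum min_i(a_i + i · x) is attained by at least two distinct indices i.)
Roots: {-1, 1, 2}

Each tropical root is a break point of the lower envelope of the lines y = a_i + i · x (there are 4 lines, with slopes 0, 1, ..., 3). Only the lines that attain the minimum somewhere contribute to roots; other lines are dominated. Here the surviving (envelope) indices are i = 3, i = 2, i = 1, i = 0.
Intersections between consecutive envelope lines give the roots: for adjacent envelope indices i < j the intersection is x = (a_i − a_j) / (j − i). Reading off the sorted break points: {-1, 1, 2}.
Verification: at each break x_0, at least two indices attain the minimum of min_i(a_i + i · x_0).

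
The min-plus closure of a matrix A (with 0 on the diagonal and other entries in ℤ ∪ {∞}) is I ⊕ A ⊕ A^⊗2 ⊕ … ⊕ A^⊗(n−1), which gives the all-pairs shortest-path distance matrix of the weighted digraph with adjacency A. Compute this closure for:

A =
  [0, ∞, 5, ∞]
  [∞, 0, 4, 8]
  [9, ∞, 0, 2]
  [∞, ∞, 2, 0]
Closure =
  [0, ∞, 5, 7]
  [13, 0, 4, 6]
  [9, ∞, 0, 2]
  [11, ∞, 2, 0]

This is the Floyd-Warshall all-pairs shortest-path computation. For each intermediate vertex k = 0, 1, …, 3, update dist[i][j] ← min(dist[i][j], dist[i][k] + dist[k][j]). The final matrix gives, for each (i, j), the minimum total weight of any directed path from i to j (possibly empty when i = j).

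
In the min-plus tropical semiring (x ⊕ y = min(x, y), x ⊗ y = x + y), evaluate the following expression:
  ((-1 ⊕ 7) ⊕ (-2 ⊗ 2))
((-1 ⊕ 7) ⊕ (-2 ⊗ 2)) = -1

Expand innermost to outermost. Recall ⊕ takes the minimum of its arguments and ⊗ takes their sum. Working out the expression ((-1 ⊕ 7) ⊕ (-2 ⊗ 2)) gives -1.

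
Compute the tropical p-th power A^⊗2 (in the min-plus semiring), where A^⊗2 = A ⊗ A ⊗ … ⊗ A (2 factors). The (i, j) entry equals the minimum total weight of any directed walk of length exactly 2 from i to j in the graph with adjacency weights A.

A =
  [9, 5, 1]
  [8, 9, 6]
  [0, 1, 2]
A^⊗2 =
  [1, 2, 3]
  [6, 7, 8]
  [2, 3, 1]

Each entry (A^⊗2)_ij equals the minimum over all length-2 walks i = v_0 → v_1 → … → v_2 = j of Σ_t A[v_t][v_{t+1}]. For example, for (i, j) = (0, 2) we minimise over 3 possible intermediate vertex sequences; the minimum is 3, attained along the walk 0 → 2 → 2.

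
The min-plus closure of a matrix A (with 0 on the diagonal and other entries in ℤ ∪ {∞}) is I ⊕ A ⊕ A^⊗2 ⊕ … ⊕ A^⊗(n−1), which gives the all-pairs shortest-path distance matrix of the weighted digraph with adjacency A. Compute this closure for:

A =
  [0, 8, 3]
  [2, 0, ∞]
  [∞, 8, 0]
Closure =
  [0, 8, 3]
  [2, 0, 5]
  [10, 8, 0]

This is the Floyd-Warshall all-pairs shortest-path computation. For each intermediate vertex k = 0, 1, …, 2, update dist[i][j] ← min(dist[i][j], dist[i][k] + dist[k][j]). The final matrix gives, for each (i, j), the minimum total weight of any directed path from i to j (possibly empty when i = j).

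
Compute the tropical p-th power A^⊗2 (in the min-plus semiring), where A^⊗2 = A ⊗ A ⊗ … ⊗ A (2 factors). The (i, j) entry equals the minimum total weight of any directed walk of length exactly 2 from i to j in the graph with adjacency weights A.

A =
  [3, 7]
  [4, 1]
A^⊗2 =
  [6, 8]
  [5, 2]

Each entry (A^⊗2)_ij equals the minimum over all length-2 walks i = v_0 → v_1 → … → v_2 = j of Σ_t A[v_t][v_{t+1}]. For example, for (i, j) = (0, 1) we minimise over 2 possible intermediate vertex sequences; the minimum is 8, attained along the walk 0 → 1 → 1.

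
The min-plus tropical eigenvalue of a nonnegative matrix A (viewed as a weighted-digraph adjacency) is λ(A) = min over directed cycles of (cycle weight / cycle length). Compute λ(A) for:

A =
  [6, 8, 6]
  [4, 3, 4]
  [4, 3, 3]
λ(A) = 3

Enumerate directed cycles and compute their means (weight / length). Sample:
  cycle 0 → 0: weight = 6, length = 1, mean = 6/1 ≈ 6.000
  cycle 1 → 1: weight = 3, length = 1, mean = 3/1 ≈ 3.000
  cycle 2 → 2: weight = 3, length = 1, mean = 3/1 ≈ 3.000
  cycle 0 → 1 → 0: weight = 12, length = 2, mean = 12/2 ≈ 6.000
  cycle 0 → 2 → 0: weight = 10, length = 2, mean = 10/2 ≈ 5.000
  cycle 1 → 0 → 1: weight = 12, length = 2, mean = 12/2 ≈ 6.000
Minimum mean = 3.000, attained e.g. along the cycle 1 → 1 with weight 3 and length 1. So λ(A) = 3/1 = 3.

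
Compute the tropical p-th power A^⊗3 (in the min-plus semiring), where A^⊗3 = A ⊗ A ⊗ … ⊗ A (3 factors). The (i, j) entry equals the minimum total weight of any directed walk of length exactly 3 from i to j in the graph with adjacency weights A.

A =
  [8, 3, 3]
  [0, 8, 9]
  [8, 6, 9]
A^⊗3 =
  [9, 6, 6]
  [3, 9, 11]
  [11, 9, 9]

Each entry (A^⊗3)_ij equals the minimum over all length-3 walks i = v_0 → v_1 → … → v_3 = j of Σ_t A[v_t][v_{t+1}]. For example, for (i, j) = (0, 2) we minimise over 9 possible intermediate vertex sequences; the minimum is 6, attained along the walk 0 → 1 → 0 → 2.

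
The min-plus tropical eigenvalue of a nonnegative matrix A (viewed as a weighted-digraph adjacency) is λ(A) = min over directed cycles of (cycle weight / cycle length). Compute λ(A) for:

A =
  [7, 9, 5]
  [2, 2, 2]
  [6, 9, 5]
λ(A) = 2

Enumerate directed cycles and compute their means (weight / length). Sample:
  cycle 0 → 0: weight = 7, length = 1, mean = 7/1 ≈ 7.000
  cycle 1 → 1: weight = 2, length = 1, mean = 2/1 ≈ 2.000
  cycle 2 → 2: weight = 5, length = 1, mean = 5/1 ≈ 5.000
  cycle 0 → 1 → 0: weight = 11, length = 2, mean = 11/2 ≈ 5.500
  cycle 0 → 2 → 0: weight = 11, length = 2, mean = 11/2 ≈ 5.500
  cycle 1 → 0 → 1: weight = 11, length = 2, mean = 11/2 ≈ 5.500
Minimum mean = 2.000, attained e.g. along the cycle 1 → 1 with weight 2 and length 1. So λ(A) = 2/1 = 2.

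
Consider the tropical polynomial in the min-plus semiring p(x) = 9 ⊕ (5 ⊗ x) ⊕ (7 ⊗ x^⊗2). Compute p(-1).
p(-1) = 4

A tropical monomial a ⊗ x^⊗i evaluates to a + i · x. Evaluating each term at x = -1:
  Term 0 contributes 9 + 0 · -1 = 9
  Term 1 contributes 5 + 1 · -1 = 4
  Term 2 contributes 7 + 2 · -1 = 5
p(-1) = ⊕ of these = min[9, 4, 5] = 4.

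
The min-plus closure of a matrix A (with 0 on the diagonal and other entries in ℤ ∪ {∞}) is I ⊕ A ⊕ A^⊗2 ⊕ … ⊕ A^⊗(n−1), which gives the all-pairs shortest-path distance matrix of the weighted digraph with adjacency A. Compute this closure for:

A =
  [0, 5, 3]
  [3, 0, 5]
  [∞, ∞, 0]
Closure =
  [0, 5, 3]
  [3, 0, 5]
  [∞, ∞, 0]

This is the Floyd-Warshall all-pairs shortest-path computation. For each intermediate vertex k = 0, 1, …, 2, update dist[i][j] ← min(dist[i][j], dist[i][k] + dist[k][j]). The final matrix gives, for each (i, j), the minimum total weight of any directed path from i to j (possibly empty when i = j).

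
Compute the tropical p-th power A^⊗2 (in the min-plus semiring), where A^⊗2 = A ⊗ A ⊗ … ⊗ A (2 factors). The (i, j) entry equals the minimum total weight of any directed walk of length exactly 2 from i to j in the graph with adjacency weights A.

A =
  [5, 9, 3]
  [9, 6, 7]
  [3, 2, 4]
A^⊗2 =
  [6, 5, 7]
  [10, 9, 11]
  [7, 6, 6]

Each entry (A^⊗2)_ij equals the minimum over all length-2 walks i = v_0 → v_1 → … → v_2 = j of Σ_t A[v_t][v_{t+1}]. For example, for (i, j) = (0, 2) we minimise over 3 possible intermediate vertex sequences; the minimum is 7, attained along the walk 0 → 2 → 2.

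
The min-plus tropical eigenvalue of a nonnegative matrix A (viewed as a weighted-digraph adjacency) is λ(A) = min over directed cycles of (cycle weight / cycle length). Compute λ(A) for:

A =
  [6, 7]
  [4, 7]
λ(A) = 11/2

Enumerate directed cycles and compute their means (weight / length). Sample:
  cycle 0 → 0: weight = 6, length = 1, mean = 6/1 ≈ 6.000
  cycle 1 → 1: weight = 7, length = 1, mean = 7/1 ≈ 7.000
  cycle 0 → 1 → 0: weight = 11, length = 2, mean = 11/2 ≈ 5.500
  cycle 1 → 0 → 1: weight = 11, length = 2, mean = 11/2 ≈ 5.500
Minimum mean = 5.500, attained e.g. along the cycle 0 → 1 → 0 with weight 11 and length 2. So λ(A) = 11/2 = 11/2.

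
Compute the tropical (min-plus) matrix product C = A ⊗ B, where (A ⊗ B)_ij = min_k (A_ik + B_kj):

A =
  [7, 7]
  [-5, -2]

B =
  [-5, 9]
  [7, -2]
A ⊗ B =
  [2, 5]
  [-10, -4]

Apply the min-plus product entry-by-entry:
  C[0][0] = min over k of (A[0][0] + B[0][0] = 7 + -5 = 2, A[0][1] + B[1][0] = 7 + 7 = 14) = 2 (attained at k = 0)
  C[0][1] = min over k of (A[0][0] + B[0][1] = 7 + 9 = 16, A[0][1] + B[1][1] = 7 + -2 = 5) = 5 (attained at k = 1)
  C[1][0] = min over k of (A[1][0] + B[0][0] = -5 + -5 = -10, A[1][1] + B[1][0] = -2 + 7 = 5) = -10 (attained at k = 0)
  C[1][1] = min over k of (A[1][0] + B[0][1] = -5 + 9 = 4, A[1][1] + B[1][1] = -2 + -2 = -4) = -4 (attained at k = 1)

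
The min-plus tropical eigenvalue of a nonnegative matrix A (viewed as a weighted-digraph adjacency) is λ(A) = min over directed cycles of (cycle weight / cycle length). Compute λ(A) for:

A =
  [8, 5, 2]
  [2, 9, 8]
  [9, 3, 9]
λ(A) = 7/3

Enumerate directed cycles and compute their means (weight / length). Sample:
  cycle 0 → 0: weight = 8, length = 1, mean = 8/1 ≈ 8.000
  cycle 1 → 1: weight = 9, length = 1, mean = 9/1 ≈ 9.000
  cycle 2 → 2: weight = 9, length = 1, mean = 9/1 ≈ 9.000
  cycle 0 → 1 → 0: weight = 7, length = 2, mean = 7/2 ≈ 3.500
  cycle 0 → 2 → 0: weight = 11, length = 2, mean = 11/2 ≈ 5.500
  cycle 1 → 0 → 1: weight = 7, length = 2, mean = 7/2 ≈ 3.500
Minimum mean = 2.333, attained e.g. along the cycle 0 → 2 → 1 → 0 with weight 7 and length 3. So λ(A) = 7/3 = 7/3.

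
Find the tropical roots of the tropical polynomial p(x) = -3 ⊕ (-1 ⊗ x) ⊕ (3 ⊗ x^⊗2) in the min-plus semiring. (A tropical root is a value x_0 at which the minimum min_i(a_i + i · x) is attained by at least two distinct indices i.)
Roots: {-4, -2}

Each tropical root is a break point of the lower envelope of the lines y = a_i + i · x (there are 3 lines, with slopes 0, 1, ..., 2). Only the lines that attain the minimum somewhere contribute to roots; other lines are dominated. Here the surviving (envelope) indices are i = 2, i = 1, i = 0.
Intersections between consecutive envelope lines give the roots: for adjacent envelope indices i < j the intersection is x = (a_i − a_j) / (j − i). Reading off the sorted break points: {-4, -2}.
Verification: at each break x_0, at least two indices attain the minimum of min_i(a_i + i · x_0).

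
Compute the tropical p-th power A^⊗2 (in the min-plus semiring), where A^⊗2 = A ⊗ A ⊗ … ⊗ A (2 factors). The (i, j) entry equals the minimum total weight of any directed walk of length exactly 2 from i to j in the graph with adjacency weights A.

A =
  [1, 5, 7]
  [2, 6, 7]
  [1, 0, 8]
A^⊗2 =
  [2, 6, 8]
  [3, 7, 9]
  [2, 6, 7]

Each entry (A^⊗2)_ij equals the minimum over all length-2 walks i = v_0 → v_1 → … → v_2 = j of Σ_t A[v_t][v_{t+1}]. For example, for (i, j) = (0, 2) we minimise over 3 possible intermediate vertex sequences; the minimum is 8, attained along the walk 0 → 0 → 2.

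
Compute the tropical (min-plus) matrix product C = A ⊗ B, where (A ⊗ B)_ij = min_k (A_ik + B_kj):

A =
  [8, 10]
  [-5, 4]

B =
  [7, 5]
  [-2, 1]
A ⊗ B =
  [8, 11]
  [2, 0]

Apply the min-plus product entry-by-entry:
  C[0][0] = min over k of (A[0][0] + B[0][0] = 8 + 7 = 15, A[0][1] + B[1][0] = 10 + -2 = 8) = 8 (attained at k = 1)
  C[0][1] = min over k of (A[0][0] + B[0][1] = 8 + 5 = 13, A[0][1] + B[1][1] = 10 + 1 = 11) = 11 (attained at k = 1)
  C[1][0] = min over k of (A[1][0] + B[0][0] = -5 + 7 = 2, A[1][1] + B[1][0] = 4 + -2 = 2) = 2 (attained at k = 0)
  C[1][1] = min over k of (A[1][0] + B[0][1] = -5 + 5 = 0, A[1][1] + B[1][1] = 4 + 1 = 5) = 0 (attained at k = 0)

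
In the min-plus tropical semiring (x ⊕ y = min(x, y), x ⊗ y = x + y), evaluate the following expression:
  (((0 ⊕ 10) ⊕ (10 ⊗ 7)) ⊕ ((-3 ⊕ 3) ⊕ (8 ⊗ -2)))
(((0 ⊕ 10) ⊕ (10 ⊗ 7)) ⊕ ((-3 ⊕ 3) ⊕ (8 ⊗ -2))) = -3

Expand innermost to outermost. Recall ⊕ takes the minimum of its arguments and ⊗ takes their sum. Working out the expression (((0 ⊕ 10) ⊕ (10 ⊗ 7)) ⊕ ((-3 ⊕ 3) ⊕ (8 ⊗ -2))) gives -3.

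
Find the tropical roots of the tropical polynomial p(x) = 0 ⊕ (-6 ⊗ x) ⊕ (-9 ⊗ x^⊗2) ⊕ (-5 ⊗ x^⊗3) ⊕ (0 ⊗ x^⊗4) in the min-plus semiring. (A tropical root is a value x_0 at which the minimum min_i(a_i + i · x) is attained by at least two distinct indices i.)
Roots: {-5, -4, 3, 6}

Each tropical root is a break point of the lower envelope of the lines y = a_i + i · x (there are 5 lines, with slopes 0, 1, ..., 4). Only the lines that attain the minimum somewhere contribute to roots; other lines are dominated. Here the surviving (envelope) indices are i = 4, i = 3, i = 2, i = 1, i = 0.
Intersections between consecutive envelope lines give the roots: for adjacent envelope indices i < j the intersection is x = (a_i − a_j) / (j − i). Reading off the sorted break points: {-5, -4, 3, 6}.
Verification: at each break x_0, at least two indices attain the minimum of min_i(a_i + i · x_0).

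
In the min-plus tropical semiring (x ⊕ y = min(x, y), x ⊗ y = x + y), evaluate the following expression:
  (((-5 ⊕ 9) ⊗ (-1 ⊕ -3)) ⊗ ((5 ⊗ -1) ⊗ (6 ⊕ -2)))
(((-5 ⊕ 9) ⊗ (-1 ⊕ -3)) ⊗ ((5 ⊗ -1) ⊗ (6 ⊕ -2))) = -6

Expand innermost to outermost. Recall ⊕ takes the minimum of its arguments and ⊗ takes their sum. Working out the expression (((-5 ⊕ 9) ⊗ (-1 ⊕ -3)) ⊗ ((5 ⊗ -1) ⊗ (6 ⊕ -2))) gives -6.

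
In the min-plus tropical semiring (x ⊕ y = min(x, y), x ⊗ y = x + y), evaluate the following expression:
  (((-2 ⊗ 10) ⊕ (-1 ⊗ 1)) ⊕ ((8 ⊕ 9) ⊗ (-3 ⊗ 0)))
(((-2 ⊗ 10) ⊕ (-1 ⊗ 1)) ⊕ ((8 ⊕ 9) ⊗ (-3 ⊗ 0))) = 0

Expand innermost to outermost. Recall ⊕ takes the minimum of its arguments and ⊗ takes their sum. Working out the expression (((-2 ⊗ 10) ⊕ (-1 ⊗ 1)) ⊕ ((8 ⊕ 9) ⊗ (-3 ⊗ 0))) gives 0.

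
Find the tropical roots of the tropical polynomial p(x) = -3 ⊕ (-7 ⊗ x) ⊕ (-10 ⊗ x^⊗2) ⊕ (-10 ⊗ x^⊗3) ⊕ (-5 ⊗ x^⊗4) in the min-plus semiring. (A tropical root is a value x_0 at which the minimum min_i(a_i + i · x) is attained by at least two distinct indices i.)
Roots: {-5, 0, 3, 4}

Each tropical root is a break point of the lower envelope of the lines y = a_i + i · x (there are 5 lines, with slopes 0, 1, ..., 4). Only the lines that attain the minimum somewhere contribute to roots; other lines are dominated. Here the surviving (envelope) indices are i = 4, i = 3, i = 2, i = 1, i = 0.
Intersections between consecutive envelope lines give the roots: for adjacent envelope indices i < j the intersection is x = (a_i − a_j) / (j − i). Reading off the sorted break points: {-5, 0, 3, 4}.
Verification: at each break x_0, at least two indices attain the minimum of min_i(a_i + i · x_0).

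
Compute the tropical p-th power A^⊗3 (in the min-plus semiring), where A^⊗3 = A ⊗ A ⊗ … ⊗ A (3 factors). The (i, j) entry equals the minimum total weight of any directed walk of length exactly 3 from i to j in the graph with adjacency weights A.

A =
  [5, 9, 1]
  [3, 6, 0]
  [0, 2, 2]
A^⊗3 =
  [3, 5, 2]
  [2, 4, 1]
  [1, 3, 3]

Each entry (A^⊗3)_ij equals the minimum over all length-3 walks i = v_0 → v_1 → … → v_3 = j of Σ_t A[v_t][v_{t+1}]. For example, for (i, j) = (0, 2) we minimise over 9 possible intermediate vertex sequences; the minimum is 2, attained along the walk 0 → 2 → 0 → 2.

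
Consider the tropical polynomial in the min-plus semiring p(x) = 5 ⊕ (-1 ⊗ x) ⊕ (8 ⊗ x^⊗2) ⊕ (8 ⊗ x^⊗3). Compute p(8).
p(8) = 5

A tropical monomial a ⊗ x^⊗i evaluates to a + i · x. Evaluating each term at x = 8:
  Term 0 contributes 5 + 0 · 8 = 5
  Term 1 contributes -1 + 1 · 8 = 7
  Term 2 contributes 8 + 2 · 8 = 24
  Term 3 contributes 8 + 3 · 8 = 32
p(8) = ⊕ of these = min[5, 7, 24, 32] = 5.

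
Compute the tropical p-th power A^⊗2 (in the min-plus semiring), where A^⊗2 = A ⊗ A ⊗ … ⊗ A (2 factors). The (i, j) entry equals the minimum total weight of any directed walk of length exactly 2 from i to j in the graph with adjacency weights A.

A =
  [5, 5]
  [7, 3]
A^⊗2 =
  [10, 8]
  [10, 6]

Each entry (A^⊗2)_ij equals the minimum over all length-2 walks i = v_0 → v_1 → … → v_2 = j of Σ_t A[v_t][v_{t+1}]. For example, for (i, j) = (0, 1) we minimise over 2 possible intermediate vertex sequences; the minimum is 8, attained along the walk 0 → 1 → 1.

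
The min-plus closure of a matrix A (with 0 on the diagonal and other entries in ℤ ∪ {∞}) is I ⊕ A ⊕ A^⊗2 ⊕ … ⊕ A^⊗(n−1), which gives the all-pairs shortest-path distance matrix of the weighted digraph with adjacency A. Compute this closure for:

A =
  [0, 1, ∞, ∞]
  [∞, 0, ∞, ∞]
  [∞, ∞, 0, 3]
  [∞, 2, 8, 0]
Closure =
  [0, 1, ∞, ∞]
  [∞, 0, ∞, ∞]
  [∞, 5, 0, 3]
  [∞, 2, 8, 0]

This is the Floyd-Warshall all-pairs shortest-path computation. For each intermediate vertex k = 0, 1, …, 3, update dist[i][j] ← min(dist[i][j], dist[i][k] + dist[k][j]). The final matrix gives, for each (i, j), the minimum total weight of any directed path from i to j (possibly empty when i = j).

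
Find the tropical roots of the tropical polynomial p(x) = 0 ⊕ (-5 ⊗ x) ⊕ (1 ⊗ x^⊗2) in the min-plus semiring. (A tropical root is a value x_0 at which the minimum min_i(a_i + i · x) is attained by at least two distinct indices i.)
Roots: {-6, 5}

Each tropical root is a break point of the lower envelope of the lines y = a_i + i · x (there are 3 lines, with slopes 0, 1, ..., 2). Only the lines that attain the minimum somewhere contribute to roots; other lines are dominated. Here the surviving (envelope) indices are i = 2, i = 1, i = 0.
Intersections between consecutive envelope lines give the roots: for adjacent envelope indices i < j the intersection is x = (a_i − a_j) / (j − i). Reading off the sorted break points: {-6, 5}.
Verification: at each break x_0, at least two indices attain the minimum of min_i(a_i + i · x_0).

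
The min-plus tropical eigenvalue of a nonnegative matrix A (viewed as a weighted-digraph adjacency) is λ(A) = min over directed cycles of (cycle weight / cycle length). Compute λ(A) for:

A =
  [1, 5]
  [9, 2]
λ(A) = 1

Enumerate directed cycles and compute their means (weight / length). Sample:
  cycle 0 → 0: weight = 1, length = 1, mean = 1/1 ≈ 1.000
  cycle 1 → 1: weight = 2, length = 1, mean = 2/1 ≈ 2.000
  cycle 0 → 1 → 0: weight = 14, length = 2, mean = 14/2 ≈ 7.000
  cycle 1 → 0 → 1: weight = 14, length = 2, mean = 14/2 ≈ 7.000
Minimum mean = 1.000, attained e.g. along the cycle 0 → 0 with weight 1 and length 1. So λ(A) = 1/1 = 1.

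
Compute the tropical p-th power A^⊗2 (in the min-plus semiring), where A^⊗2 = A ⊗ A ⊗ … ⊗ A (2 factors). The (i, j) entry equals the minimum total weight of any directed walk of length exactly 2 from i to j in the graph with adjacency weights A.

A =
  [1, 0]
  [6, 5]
A^⊗2 =
  [2, 1]
  [7, 6]

Each entry (A^⊗2)_ij equals the minimum over all length-2 walks i = v_0 → v_1 → … → v_2 = j of Σ_t A[v_t][v_{t+1}]. For example, for (i, j) = (0, 1) we minimise over 2 possible intermediate vertex sequences; the minimum is 1, attained along the walk 0 → 0 → 1.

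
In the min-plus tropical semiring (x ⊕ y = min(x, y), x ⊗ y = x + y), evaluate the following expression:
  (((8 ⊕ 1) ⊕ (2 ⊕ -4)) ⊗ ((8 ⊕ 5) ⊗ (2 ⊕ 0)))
(((8 ⊕ 1) ⊕ (2 ⊕ -4)) ⊗ ((8 ⊕ 5) ⊗ (2 ⊕ 0))) = 1

Expand innermost to outermost. Recall ⊕ takes the minimum of its arguments and ⊗ takes their sum. Working out the expression (((8 ⊕ 1) ⊕ (2 ⊕ -4)) ⊗ ((8 ⊕ 5) ⊗ (2 ⊕ 0))) gives 1.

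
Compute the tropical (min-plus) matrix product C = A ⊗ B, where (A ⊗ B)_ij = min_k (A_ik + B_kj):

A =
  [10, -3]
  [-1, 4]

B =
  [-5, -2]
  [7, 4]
A ⊗ B =
  [4, 1]
  [-6, -3]

Apply the min-plus product entry-by-entry:
  C[0][0] = min over k of (A[0][0] + B[0][0] = 10 + -5 = 5, A[0][1] + B[1][0] = -3 + 7 = 4) = 4 (attained at k = 1)
  C[0][1] = min over k of (A[0][0] + B[0][1] = 10 + -2 = 8, A[0][1] + B[1][1] = -3 + 4 = 1) = 1 (attained at k = 1)
  C[1][0] = min over k of (A[1][0] + B[0][0] = -1 + -5 = -6, A[1][1] + B[1][0] = 4 + 7 = 11) = -6 (attained at k = 0)
  C[1][1] = min over k of (A[1][0] + B[0][1] = -1 + -2 = -3, A[1][1] + B[1][1] = 4 + 4 = 8) = -3 (attained at k = 0)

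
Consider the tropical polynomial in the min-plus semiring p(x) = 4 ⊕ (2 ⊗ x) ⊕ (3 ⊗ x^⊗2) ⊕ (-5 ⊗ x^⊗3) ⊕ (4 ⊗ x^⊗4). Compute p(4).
p(4) = 4

A tropical monomial a ⊗ x^⊗i evaluates to a + i · x. Evaluating each term at x = 4:
  Term 0 contributes 4 + 0 · 4 = 4
  Term 1 contributes 2 + 1 · 4 = 6
  Term 2 contributes 3 + 2 · 4 = 11
  Term 3 contributes -5 + 3 · 4 = 7
  Term 4 contributes 4 + 4 · 4 = 20
p(4) = ⊕ of these = min[4, 6, 11, 7, 20] = 4.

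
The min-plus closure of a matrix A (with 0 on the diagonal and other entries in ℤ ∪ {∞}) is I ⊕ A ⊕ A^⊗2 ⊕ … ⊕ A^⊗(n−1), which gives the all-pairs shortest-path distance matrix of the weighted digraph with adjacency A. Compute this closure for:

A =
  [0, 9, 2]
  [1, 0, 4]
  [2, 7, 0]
Closure =
  [0, 9, 2]
  [1, 0, 3]
  [2, 7, 0]

This is the Floyd-Warshall all-pairs shortest-path computation. For each intermediate vertex k = 0, 1, …, 2, update dist[i][j] ← min(dist[i][j], dist[i][k] + dist[k][j]). The final matrix gives, for each (i, j), the minimum total weight of any directed path from i to j (possibly empty when i = j).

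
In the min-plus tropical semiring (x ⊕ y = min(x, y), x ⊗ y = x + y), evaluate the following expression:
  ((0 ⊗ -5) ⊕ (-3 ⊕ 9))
((0 ⊗ -5) ⊕ (-3 ⊕ 9)) = -5

Expand innermost to outermost. Recall ⊕ takes the minimum of its arguments and ⊗ takes their sum. Working out the expression ((0 ⊗ -5) ⊕ (-3 ⊕ 9)) gives -5.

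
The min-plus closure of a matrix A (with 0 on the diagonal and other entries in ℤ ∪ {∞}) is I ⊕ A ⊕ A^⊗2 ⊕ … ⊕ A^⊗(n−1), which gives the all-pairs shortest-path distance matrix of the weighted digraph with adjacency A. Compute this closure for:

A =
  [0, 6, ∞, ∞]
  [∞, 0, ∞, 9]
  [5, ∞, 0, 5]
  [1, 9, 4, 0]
Closure =
  [0, 6, 19, 15]
  [10, 0, 13, 9]
  [5, 11, 0, 5]
  [1, 7, 4, 0]

This is the Floyd-Warshall all-pairs shortest-path computation. For each intermediate vertex k = 0, 1, …, 3, update dist[i][j] ← min(dist[i][j], dist[i][k] + dist[k][j]). The final matrix gives, for each (i, j), the minimum total weight of any directed path from i to j (possibly empty when i = j).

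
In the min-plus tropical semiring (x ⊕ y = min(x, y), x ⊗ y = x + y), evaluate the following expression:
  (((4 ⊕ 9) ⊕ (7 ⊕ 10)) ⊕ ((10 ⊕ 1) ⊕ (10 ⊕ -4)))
(((4 ⊕ 9) ⊕ (7 ⊕ 10)) ⊕ ((10 ⊕ 1) ⊕ (10 ⊕ -4))) = -4

Expand innermost to outermost. Recall ⊕ takes the minimum of its arguments and ⊗ takes their sum. Working out the expression (((4 ⊕ 9) ⊕ (7 ⊕ 10)) ⊕ ((10 ⊕ 1) ⊕ (10 ⊕ -4))) gives -4.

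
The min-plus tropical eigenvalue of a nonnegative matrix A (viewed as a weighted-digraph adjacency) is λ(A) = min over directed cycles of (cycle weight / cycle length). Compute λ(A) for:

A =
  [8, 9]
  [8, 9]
λ(A) = 8

Enumerate directed cycles and compute their means (weight / length). Sample:
  cycle 0 → 0: weight = 8, length = 1, mean = 8/1 ≈ 8.000
  cycle 1 → 1: weight = 9, length = 1, mean = 9/1 ≈ 9.000
  cycle 0 → 1 → 0: weight = 17, length = 2, mean = 17/2 ≈ 8.500
  cycle 1 → 0 → 1: weight = 17, length = 2, mean = 17/2 ≈ 8.500
Minimum mean = 8.000, attained e.g. along the cycle 0 → 0 with weight 8 and length 1. So λ(A) = 8/1 = 8.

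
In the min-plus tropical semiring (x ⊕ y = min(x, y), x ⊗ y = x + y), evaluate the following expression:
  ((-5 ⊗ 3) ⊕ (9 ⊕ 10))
((-5 ⊗ 3) ⊕ (9 ⊕ 10)) = -2

Expand innermost to outermost. Recall ⊕ takes the minimum of its arguments and ⊗ takes their sum. Working out the expression ((-5 ⊗ 3) ⊕ (9 ⊕ 10)) gives -2.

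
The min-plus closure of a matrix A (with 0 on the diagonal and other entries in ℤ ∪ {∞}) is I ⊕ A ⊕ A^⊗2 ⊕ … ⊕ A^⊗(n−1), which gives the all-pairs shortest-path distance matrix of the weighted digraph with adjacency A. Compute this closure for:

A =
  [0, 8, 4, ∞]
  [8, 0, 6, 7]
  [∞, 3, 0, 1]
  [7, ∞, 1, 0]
Closure =
  [0, 7, 4, 5]
  [8, 0, 6, 7]
  [8, 3, 0, 1]
  [7, 4, 1, 0]

This is the Floyd-Warshall all-pairs shortest-path computation. For each intermediate vertex k = 0, 1, …, 3, update dist[i][j] ← min(dist[i][j], dist[i][k] + dist[k][j]). The final matrix gives, for each (i, j), the minimum total weight of any directed path from i to j (possibly empty when i = j).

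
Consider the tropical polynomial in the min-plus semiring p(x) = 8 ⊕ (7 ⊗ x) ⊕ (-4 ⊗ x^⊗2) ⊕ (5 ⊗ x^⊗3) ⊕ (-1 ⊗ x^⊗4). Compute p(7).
p(7) = 8

A tropical monomial a ⊗ x^⊗i evaluates to a + i · x. Evaluating each term at x = 7:
  Term 0 contributes 8 + 0 · 7 = 8
  Term 1 contributes 7 + 1 · 7 = 14
  Term 2 contributes -4 + 2 · 7 = 10
  Term 3 contributes 5 + 3 · 7 = 26
  Term 4 contributes -1 + 4 · 7 = 27
p(7) = ⊕ of these = min[8, 14, 10, 26, 27] = 8.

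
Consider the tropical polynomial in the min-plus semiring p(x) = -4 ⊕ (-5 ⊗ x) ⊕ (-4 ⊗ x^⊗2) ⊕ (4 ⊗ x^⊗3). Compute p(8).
p(8) = -4

A tropical monomial a ⊗ x^⊗i evaluates to a + i · x. Evaluating each term at x = 8:
  Term 0 contributes -4 + 0 · 8 = -4
  Term 1 contributes -5 + 1 · 8 = 3
  Term 2 contributes -4 + 2 · 8 = 12
  Term 3 contributes 4 + 3 · 8 = 28
p(8) = ⊕ of these = min[-4, 3, 12, 28] = -4.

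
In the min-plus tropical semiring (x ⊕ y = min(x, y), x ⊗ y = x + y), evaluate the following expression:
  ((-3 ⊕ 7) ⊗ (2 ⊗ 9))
((-3 ⊕ 7) ⊗ (2 ⊗ 9)) = 8

Expand innermost to outermost. Recall ⊕ takes the minimum of its arguments and ⊗ takes their sum. Working out the expression ((-3 ⊕ 7) ⊗ (2 ⊗ 9)) gives 8.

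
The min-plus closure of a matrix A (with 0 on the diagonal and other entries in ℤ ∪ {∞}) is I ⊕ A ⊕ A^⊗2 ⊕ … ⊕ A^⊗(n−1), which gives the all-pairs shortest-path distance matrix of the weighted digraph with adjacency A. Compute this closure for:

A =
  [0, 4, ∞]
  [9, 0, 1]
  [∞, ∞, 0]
Closure =
  [0, 4, 5]
  [9, 0, 1]
  [∞, ∞, 0]

This is the Floyd-Warshall all-pairs shortest-path computation. For each intermediate vertex k = 0, 1, …, 2, update dist[i][j] ← min(dist[i][j], dist[i][k] + dist[k][j]). The final matrix gives, for each (i, j), the minimum total weight of any directed path from i to j (possibly empty when i = j).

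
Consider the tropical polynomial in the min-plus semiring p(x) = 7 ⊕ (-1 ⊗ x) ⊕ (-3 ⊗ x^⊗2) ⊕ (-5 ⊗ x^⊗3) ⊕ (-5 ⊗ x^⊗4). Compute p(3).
p(3) = 2

A tropical monomial a ⊗ x^⊗i evaluates to a + i · x. Evaluating each term at x = 3:
  Term 0 contributes 7 + 0 · 3 = 7
  Term 1 contributes -1 + 1 · 3 = 2
  Term 2 contributes -3 + 2 · 3 = 3
  Term 3 contributes -5 + 3 · 3 = 4
  Term 4 contributes -5 + 4 · 3 = 7
p(3) = ⊕ of these = min[7, 2, 3, 4, 7] = 2.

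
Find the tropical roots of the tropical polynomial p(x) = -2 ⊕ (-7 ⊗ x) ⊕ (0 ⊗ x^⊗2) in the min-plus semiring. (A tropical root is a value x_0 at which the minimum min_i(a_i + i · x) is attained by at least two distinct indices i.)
Roots: {-7, 5}

Each tropical root is a break point of the lower envelope of the lines y = a_i + i · x (there are 3 lines, with slopes 0, 1, ..., 2). Only the lines that attain the minimum somewhere contribute to roots; other lines are dominated. Here the surviving (envelope) indices are i = 2, i = 1, i = 0.
Intersections between consecutive envelope lines give the roots: for adjacent envelope indices i < j the intersection is x = (a_i − a_j) / (j − i). Reading off the sorted break points: {-7, 5}.
Verification: at each break x_0, at least two indices attain the minimum of min_i(a_i + i · x_0).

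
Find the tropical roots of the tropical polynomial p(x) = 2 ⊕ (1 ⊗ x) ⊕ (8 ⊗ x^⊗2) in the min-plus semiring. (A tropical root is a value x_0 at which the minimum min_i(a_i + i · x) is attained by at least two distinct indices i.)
Roots: {-7, 1}

Each tropical root is a break point of the lower envelope of the lines y = a_i + i · x (there are 3 lines, with slopes 0, 1, ..., 2). Only the lines that attain the minimum somewhere contribute to roots; other lines are dominated. Here the surviving (envelope) indices are i = 2, i = 1, i = 0.
Intersections between consecutive envelope lines give the roots: for adjacent envelope indices i < j the intersection is x = (a_i − a_j) / (j − i). Reading off the sorted break points: {-7, 1}.
Verification: at each break x_0, at least two indices attain the minimum of min_i(a_i + i · x_0).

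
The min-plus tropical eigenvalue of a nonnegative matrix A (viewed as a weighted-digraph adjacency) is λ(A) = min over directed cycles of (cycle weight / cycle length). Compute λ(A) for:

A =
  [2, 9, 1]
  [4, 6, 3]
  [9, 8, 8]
λ(A) = 2

Enumerate directed cycles and compute their means (weight / length). Sample:
  cycle 0 → 0: weight = 2, length = 1, mean = 2/1 ≈ 2.000
  cycle 1 → 1: weight = 6, length = 1, mean = 6/1 ≈ 6.000
  cycle 2 → 2: weight = 8, length = 1, mean = 8/1 ≈ 8.000
  cycle 0 → 1 → 0: weight = 13, length = 2, mean = 13/2 ≈ 6.500
  cycle 0 → 2 → 0: weight = 10, length = 2, mean = 10/2 ≈ 5.000
  cycle 1 → 0 → 1: weight = 13, length = 2, mean = 13/2 ≈ 6.500
Minimum mean = 2.000, attained e.g. along the cycle 0 → 0 with weight 2 and length 1. So λ(A) = 2/1 = 2.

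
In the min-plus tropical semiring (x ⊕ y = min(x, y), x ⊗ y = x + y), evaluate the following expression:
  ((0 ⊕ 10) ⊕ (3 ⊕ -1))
((0 ⊕ 10) ⊕ (3 ⊕ -1)) = -1

Expand innermost to outermost. Recall ⊕ takes the minimum of its arguments and ⊗ takes their sum. Working out the expression ((0 ⊕ 10) ⊕ (3 ⊕ -1)) gives -1.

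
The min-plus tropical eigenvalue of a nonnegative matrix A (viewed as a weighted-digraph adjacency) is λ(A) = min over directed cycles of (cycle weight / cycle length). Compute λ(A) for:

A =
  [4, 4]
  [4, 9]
λ(A) = 4

Enumerate directed cycles and compute their means (weight / length). Sample:
  cycle 0 → 0: weight = 4, length = 1, mean = 4/1 ≈ 4.000
  cycle 1 → 1: weight = 9, length = 1, mean = 9/1 ≈ 9.000
  cycle 0 → 1 → 0: weight = 8, length = 2, mean = 8/2 ≈ 4.000
  cycle 1 → 0 → 1: weight = 8, length = 2, mean = 8/2 ≈ 4.000
Minimum mean = 4.000, attained e.g. along the cycle 0 → 0 with weight 4 and length 1. So λ(A) = 4/1 = 4.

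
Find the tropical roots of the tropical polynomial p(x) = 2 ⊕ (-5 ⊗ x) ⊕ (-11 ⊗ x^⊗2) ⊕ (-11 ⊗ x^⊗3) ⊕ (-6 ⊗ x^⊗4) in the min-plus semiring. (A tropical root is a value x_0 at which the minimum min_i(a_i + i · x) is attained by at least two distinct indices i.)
Roots: {-5, 0, 6, 7}

Each tropical root is a break point of the lower envelope of the lines y = a_i + i · x (there are 5 lines, with slopes 0, 1, ..., 4). Only the lines that attain the minimum somewhere contribute to roots; other lines are dominated. Here the surviving (envelope) indices are i = 4, i = 3, i = 2, i = 1, i = 0.
Intersections between consecutive envelope lines give the roots: for adjacent envelope indices i < j the intersection is x = (a_i − a_j) / (j − i). Reading off the sorted break points: {-5, 0, 6, 7}.
Verification: at each break x_0, at least two indices attain the minimum of min_i(a_i + i · x_0).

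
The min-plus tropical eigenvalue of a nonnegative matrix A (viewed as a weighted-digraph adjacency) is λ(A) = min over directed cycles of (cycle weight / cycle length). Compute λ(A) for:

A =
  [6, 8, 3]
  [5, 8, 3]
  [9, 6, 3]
λ(A) = 3

Enumerate directed cycles and compute their means (weight / length). Sample:
  cycle 0 → 0: weight = 6, length = 1, mean = 6/1 ≈ 6.000
  cycle 1 → 1: weight = 8, length = 1, mean = 8/1 ≈ 8.000
  cycle 2 → 2: weight = 3, length = 1, mean = 3/1 ≈ 3.000
  cycle 0 → 1 → 0: weight = 13, length = 2, mean = 13/2 ≈ 6.500
  cycle 0 → 2 → 0: weight = 12, length = 2, mean = 12/2 ≈ 6.000
  cycle 1 → 0 → 1: weight = 13, length = 2, mean = 13/2 ≈ 6.500
Minimum mean = 3.000, attained e.g. along the cycle 2 → 2 with weight 3 and length 1. So λ(A) = 3/1 = 3.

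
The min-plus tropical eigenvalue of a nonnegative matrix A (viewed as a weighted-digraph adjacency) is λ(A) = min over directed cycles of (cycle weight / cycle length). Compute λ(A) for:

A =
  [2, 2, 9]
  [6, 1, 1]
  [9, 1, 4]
λ(A) = 1

Enumerate directed cycles and compute their means (weight / length). Sample:
  cycle 0 → 0: weight = 2, length = 1, mean = 2/1 ≈ 2.000
  cycle 1 → 1: weight = 1, length = 1, mean = 1/1 ≈ 1.000
  cycle 2 → 2: weight = 4, length = 1, mean = 4/1 ≈ 4.000
  cycle 0 → 1 → 0: weight = 8, length = 2, mean = 8/2 ≈ 4.000
  cycle 0 → 2 → 0: weight = 18, length = 2, mean = 18/2 ≈ 9.000
  cycle 1 → 0 → 1: weight = 8, length = 2, mean = 8/2 ≈ 4.000
Minimum mean = 1.000, attained e.g. along the cycle 1 → 1 with weight 1 and length 1. So λ(A) = 1/1 = 1.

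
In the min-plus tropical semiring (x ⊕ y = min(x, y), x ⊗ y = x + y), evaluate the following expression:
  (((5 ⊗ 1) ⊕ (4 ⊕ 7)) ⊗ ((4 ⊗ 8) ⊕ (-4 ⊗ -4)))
(((5 ⊗ 1) ⊕ (4 ⊕ 7)) ⊗ ((4 ⊗ 8) ⊕ (-4 ⊗ -4))) = -4

Expand innermost to outermost. Recall ⊕ takes the minimum of its arguments and ⊗ takes their sum. Working out the expression (((5 ⊗ 1) ⊕ (4 ⊕ 7)) ⊗ ((4 ⊗ 8) ⊕ (-4 ⊗ -4))) gives -4.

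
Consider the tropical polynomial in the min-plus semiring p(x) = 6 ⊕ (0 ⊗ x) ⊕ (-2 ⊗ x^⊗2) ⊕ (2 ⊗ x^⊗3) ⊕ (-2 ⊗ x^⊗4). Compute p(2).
p(2) = 2

A tropical monomial a ⊗ x^⊗i evaluates to a + i · x. Evaluating each term at x = 2:
  Term 0 contributes 6 + 0 · 2 = 6
  Term 1 contributes 0 + 1 · 2 = 2
  Term 2 contributes -2 + 2 · 2 = 2
  Term 3 contributes 2 + 3 · 2 = 8
  Term 4 contributes -2 + 4 · 2 = 6
p(2) = ⊕ of these = min[6, 2, 2, 8, 6] = 2.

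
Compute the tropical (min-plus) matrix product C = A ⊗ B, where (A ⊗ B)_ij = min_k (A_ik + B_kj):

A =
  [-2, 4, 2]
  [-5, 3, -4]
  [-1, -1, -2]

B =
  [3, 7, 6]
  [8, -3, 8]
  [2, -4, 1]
A ⊗ B =
  [1, -2, 3]
  [-2, -8, -3]
  [0, -6, -1]

Apply the min-plus product entry-by-entry:
  C[0][0] = min over k of (A[0][0] + B[0][0] = -2 + 3 = 1, A[0][1] + B[1][0] = 4 + 8 = 12, A[0][2] + B[2][0] = 2 + 2 = 4) = 1 (attained at k = 0)
  C[0][1] = min over k of (A[0][0] + B[0][1] = -2 + 7 = 5, A[0][1] + B[1][1] = 4 + -3 = 1, A[0][2] + B[2][1] = 2 + -4 = -2) = -2 (attained at k = 2)
  C[0][2] = min over k of (A[0][0] + B[0][2] = -2 + 6 = 4, A[0][1] + B[1][2] = 4 + 8 = 12, A[0][2] + B[2][2] = 2 + 1 = 3) = 3 (attained at k = 2)
  C[1][0] = min over k of (A[1][0] + B[0][0] = -5 + 3 = -2, A[1][1] + B[1][0] = 3 + 8 = 11, A[1][2] + B[2][0] = -4 + 2 = -2) = -2 (attained at k = 0)
  C[1][1] = min over k of (A[1][0] + B[0][1] = -5 + 7 = 2, A[1][1] + B[1][1] = 3 + -3 = 0, A[1][2] + B[2][1] = -4 + -4 = -8) = -8 (attained at k = 2)
  C[1][2] = min over k of (A[1][0] + B[0][2] = -5 + 6 = 1, A[1][1] + B[1][2] = 3 + 8 = 11, A[1][2] + B[2][2] = -4 + 1 = -3) = -3 (attained at k = 2)
  C[2][0] = min over k of (A[2][0] + B[0][0] = -1 + 3 = 2, A[2][1] + B[1][0] = -1 + 8 = 7, A[2][2] + B[2][0] = -2 + 2 = 0) = 0 (attained at k = 2)
  C[2][1] = min over k of (A[2][0] + B[0][1] = -1 + 7 = 6, A[2][1] + B[1][1] = -1 + -3 = -4, A[2][2] + B[2][1] = -2 + -4 = -6) = -6 (attained at k = 2)
  C[2][2] = min over k of (A[2][0] + B[0][2] = -1 + 6 = 5, A[2][1] + B[1][2] = -1 + 8 = 7, A[2][2] + B[2][2] = -2 + 1 = -1) = -1 (attained at k = 2)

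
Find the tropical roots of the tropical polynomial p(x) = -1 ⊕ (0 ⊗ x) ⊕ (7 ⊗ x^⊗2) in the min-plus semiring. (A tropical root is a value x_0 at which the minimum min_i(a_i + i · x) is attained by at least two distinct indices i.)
Roots: {-7, -1}

Each tropical root is a break point of the lower envelope of the lines y = a_i + i · x (there are 3 lines, with slopes 0, 1, ..., 2). Only the lines that attain the minimum somewhere contribute to roots; other lines are dominated. Here the surviving (envelope) indices are i = 2, i = 1, i = 0.
Intersections between consecutive envelope lines give the roots: for adjacent envelope indices i < j the intersection is x = (a_i − a_j) / (j − i). Reading off the sorted break points: {-7, -1}.
Verification: at each break x_0, at least two indices attain the minimum of min_i(a_i + i · x_0).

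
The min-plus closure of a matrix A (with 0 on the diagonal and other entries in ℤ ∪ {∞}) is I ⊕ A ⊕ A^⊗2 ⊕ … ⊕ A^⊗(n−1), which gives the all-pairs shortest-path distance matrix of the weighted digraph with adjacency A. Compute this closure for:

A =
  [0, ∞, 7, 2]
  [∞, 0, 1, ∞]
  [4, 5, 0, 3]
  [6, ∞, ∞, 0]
Closure =
  [0, 12, 7, 2]
  [5, 0, 1, 4]
  [4, 5, 0, 3]
  [6, 18, 13, 0]

This is the Floyd-Warshall all-pairs shortest-path computation. For each intermediate vertex k = 0, 1, …, 3, update dist[i][j] ← min(dist[i][j], dist[i][k] + dist[k][j]). The final matrix gives, for each (i, j), the minimum total weight of any directed path from i to j (possibly empty when i = j).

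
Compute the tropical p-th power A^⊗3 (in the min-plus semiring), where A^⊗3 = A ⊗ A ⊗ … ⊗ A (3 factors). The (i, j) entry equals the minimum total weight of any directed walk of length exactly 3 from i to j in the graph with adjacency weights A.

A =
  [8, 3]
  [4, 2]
A^⊗3 =
  [9, 7]
  [8, 6]

Each entry (A^⊗3)_ij equals the minimum over all length-3 walks i = v_0 → v_1 → … → v_3 = j of Σ_t A[v_t][v_{t+1}]. For example, for (i, j) = (0, 1) we minimise over 4 possible intermediate vertex sequences; the minimum is 7, attained along the walk 0 → 1 → 1 → 1.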